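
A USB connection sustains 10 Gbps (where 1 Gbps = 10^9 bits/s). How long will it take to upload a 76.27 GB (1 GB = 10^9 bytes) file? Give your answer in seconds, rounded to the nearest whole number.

61 seconds

76.27 GB = 76,270,000,000 bytes = 610,160,000,000 bits
10 Gbps = 10,000,000,000 bits/s
time = 610,160,000,000 / 10,000,000,000 = 61 s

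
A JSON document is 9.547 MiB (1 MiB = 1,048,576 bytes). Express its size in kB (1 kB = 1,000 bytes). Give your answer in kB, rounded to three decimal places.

10,010.755 kB

9.547 MiB = 9.547 × 2^20 bytes = 10,010,755.072 bytes
1 kB = 10^3 bytes = 1,000 bytes
10,010,755.072 / 1,000 = 10,010.755 kB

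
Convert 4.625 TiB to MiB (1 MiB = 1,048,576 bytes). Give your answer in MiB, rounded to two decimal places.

4.625 TiB = 4.625 × 2^40 bytes = 5,085,241,278,464 bytes
1 MiB = 1,048,576 bytes
5,085,241,278,464 / 1,048,576 = 4,849,664.00 MiB

4,849,664.00 MiB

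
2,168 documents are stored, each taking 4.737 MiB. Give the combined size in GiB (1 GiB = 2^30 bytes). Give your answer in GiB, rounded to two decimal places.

Total = 2,168 × 4.737 MiB = 10269.816 MiB
= 10269.816 × 1,048,576 bytes = 10,768,682,582.016 bytes
1 GiB = 1,073,741,824 bytes
10,768,682,582.016 / 1,073,741,824 = 10.03 GiB

10.03 GiB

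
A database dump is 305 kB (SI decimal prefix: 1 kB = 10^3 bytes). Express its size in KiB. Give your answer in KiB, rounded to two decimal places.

305 kB × 1,000 bytes/kB = 305,000 bytes
1 KiB = 2^10 bytes = 1,024 bytes
305,000 / 1,024 = 297.85 KiB

297.85 KiB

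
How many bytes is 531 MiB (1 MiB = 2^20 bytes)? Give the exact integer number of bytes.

531 × 1,048,576 = 556,793,856 bytes

556,793,856 bytes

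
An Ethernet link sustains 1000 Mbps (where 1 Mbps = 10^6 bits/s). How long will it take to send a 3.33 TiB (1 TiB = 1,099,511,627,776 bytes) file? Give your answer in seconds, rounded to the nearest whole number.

29,291 seconds

3.33 TiB = 3,661,373,720,494.08 bytes = 29,290,989,763,952.64 bits
1000 Mbps = 1,000,000,000 bits/s
time = 29,290,989,763,952.64 / 1,000,000,000 = 29,291 s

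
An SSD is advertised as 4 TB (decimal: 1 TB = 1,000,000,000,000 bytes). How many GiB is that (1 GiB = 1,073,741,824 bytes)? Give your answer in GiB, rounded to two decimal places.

3,725.29 GiB

4 TB = 4 × 10^12 bytes = 4,000,000,000,000 bytes
1 GiB = 2^30 bytes = 1,073,741,824 bytes
4,000,000,000,000 / 1,073,741,824 = 3,725.29 GiB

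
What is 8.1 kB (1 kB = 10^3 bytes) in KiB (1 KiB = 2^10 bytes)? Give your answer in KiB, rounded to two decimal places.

7.91 KiB

8.1 kB × 1,000 bytes/kB = 8,100 bytes
1 KiB = 1,024 bytes
8,100 / 1,024 = 7.91 KiB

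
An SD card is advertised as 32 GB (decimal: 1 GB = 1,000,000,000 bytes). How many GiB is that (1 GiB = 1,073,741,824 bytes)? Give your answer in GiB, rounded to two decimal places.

32 GB = 32 × 10^9 bytes = 32,000,000,000 bytes
1 GiB = 1,073,741,824 bytes
32,000,000,000 / 1,073,741,824 = 29.80 GiB

29.80 GiB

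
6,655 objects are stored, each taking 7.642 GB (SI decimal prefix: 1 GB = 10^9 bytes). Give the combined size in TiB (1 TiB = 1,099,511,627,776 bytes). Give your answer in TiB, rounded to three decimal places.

46.255 TiB

Total = 6,655 × 7.642 GB = 50857.51 GB
= 50857.51 × 1,000,000,000 bytes = 50,857,510,000,000 bytes
1 TiB = 1,099,511,627,776 bytes
50,857,510,000,000 / 1,099,511,627,776 = 46.255 TiB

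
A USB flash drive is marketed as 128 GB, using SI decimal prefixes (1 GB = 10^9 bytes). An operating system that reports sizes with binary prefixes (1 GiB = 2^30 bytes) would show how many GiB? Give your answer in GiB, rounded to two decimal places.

119.21 GiB

128 GB × 1,000,000,000 bytes/GB = 128,000,000,000 bytes
1 GiB = 1,073,741,824 bytes
128,000,000,000 / 1,073,741,824 = 119.21 GiB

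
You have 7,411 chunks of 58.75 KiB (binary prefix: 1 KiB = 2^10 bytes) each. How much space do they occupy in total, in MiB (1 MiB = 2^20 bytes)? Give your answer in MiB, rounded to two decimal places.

425.19 MiB

Total = 7,411 × 58.75 KiB = 435396.25 KiB
= 435396.25 × 1,024 bytes = 445,845,760 bytes
1 MiB = 1,048,576 bytes
445,845,760 / 1,048,576 = 425.19 MiB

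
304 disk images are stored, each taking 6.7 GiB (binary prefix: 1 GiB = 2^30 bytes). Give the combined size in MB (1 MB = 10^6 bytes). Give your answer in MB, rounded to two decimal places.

2,186,997.35 MB

Total = 304 × 6.7 GiB = 2036.8 GiB
= 2036.8 × 1,073,741,824 bytes = 2,186,997,347,123.2 bytes
1 MB = 1,000,000 bytes
2,186,997,347,123.2 / 1,000,000 = 2,186,997.35 MB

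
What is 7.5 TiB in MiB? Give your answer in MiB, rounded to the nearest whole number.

7,864,320 MiB

7.5 TiB = 7.5 × 2^40 bytes = 8,246,337,208,320 bytes
1 MiB = 2^20 bytes = 1,048,576 bytes
8,246,337,208,320 / 1,048,576 = 7,864,320 MiB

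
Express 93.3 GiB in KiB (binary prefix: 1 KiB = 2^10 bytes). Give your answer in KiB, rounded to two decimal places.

93.3 GiB × 1,073,741,824 bytes/GiB = 100,180,112,179.2 bytes
1 KiB = 1,024 bytes
100,180,112,179.2 / 1,024 = 97,832,140.80 KiB

97,832,140.80 KiB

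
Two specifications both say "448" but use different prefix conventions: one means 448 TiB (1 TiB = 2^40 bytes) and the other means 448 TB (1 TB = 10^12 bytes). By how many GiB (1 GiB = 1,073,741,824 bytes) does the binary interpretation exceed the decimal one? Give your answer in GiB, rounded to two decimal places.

41,519.49 GiB

448 TiB = 448 × 1,099,511,627,776 = 492,581,209,243,648 bytes
448 TB = 448 × 1,000,000,000,000 = 448,000,000,000,000 bytes
difference = 44,581,209,243,648 bytes
44,581,209,243,648 / 1,073,741,824 = 41,519.49 GiB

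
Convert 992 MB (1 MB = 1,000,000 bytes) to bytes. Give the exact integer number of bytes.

992 × 1,000,000 = 992,000,000 bytes  (1 MB = 10^6 bytes)

992,000,000 bytes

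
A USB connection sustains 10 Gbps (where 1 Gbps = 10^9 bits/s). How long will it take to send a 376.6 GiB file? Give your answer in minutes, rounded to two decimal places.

376.6 GiB = 404,371,170,918.4 bytes = 3,234,969,367,347.2 bits
10 Gbps = 10,000,000,000 bits/s
time = 3,234,969,367,347.2 / 10,000,000,000 = 323.497 s
323.497 s / 60 = 5.39 minutes

5.39 minutes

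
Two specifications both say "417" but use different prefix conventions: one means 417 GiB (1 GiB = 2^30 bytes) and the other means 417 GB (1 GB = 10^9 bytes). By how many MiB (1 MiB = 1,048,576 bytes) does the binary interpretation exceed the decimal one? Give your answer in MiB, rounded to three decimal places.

417 GiB = 417 × 1,073,741,824 = 447,750,340,608 bytes
417 GB = 417 × 1,000,000,000 = 417,000,000,000 bytes
difference = 30,750,340,608 bytes
30,750,340,608 / 1,048,576 = 29,325.810 MiB

29,325.810 MiB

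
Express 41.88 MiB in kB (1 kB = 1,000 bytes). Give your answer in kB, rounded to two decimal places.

41.88 MiB × 1,048,576 bytes/MiB = 43,914,362.88 bytes
1 kB = 10^3 bytes = 1,000 bytes
43,914,362.88 / 1,000 = 43,914.36 kB

43,914.36 kB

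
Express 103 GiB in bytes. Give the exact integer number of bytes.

103 × 1,073,741,824 = 110,595,407,872 bytes

110,595,407,872 bytes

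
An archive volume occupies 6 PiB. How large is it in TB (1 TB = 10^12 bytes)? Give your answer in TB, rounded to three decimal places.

6,755.399 TB

6 PiB = 6 × 2^50 bytes = 6,755,399,441,055,744 bytes
1 TB = 10^12 bytes = 1,000,000,000,000 bytes
6,755,399,441,055,744 / 1,000,000,000,000 = 6,755.399 TB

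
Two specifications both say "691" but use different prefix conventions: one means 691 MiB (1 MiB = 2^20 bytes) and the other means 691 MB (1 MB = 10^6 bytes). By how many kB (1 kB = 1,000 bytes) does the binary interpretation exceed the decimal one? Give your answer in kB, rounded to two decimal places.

691 MiB = 691 × 1,048,576 = 724,566,016 bytes
691 MB = 691 × 1,000,000 = 691,000,000 bytes
difference = 33,566,016 bytes
33,566,016 / 1,000 = 33,566.02 kB

33,566.02 kB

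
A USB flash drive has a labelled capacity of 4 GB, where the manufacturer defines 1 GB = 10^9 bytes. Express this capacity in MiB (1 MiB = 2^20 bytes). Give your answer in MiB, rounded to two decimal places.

3,814.70 MiB

4 GB × 1,000,000,000 bytes/GB = 4,000,000,000 bytes
1 MiB = 1,048,576 bytes
4,000,000,000 / 1,048,576 = 3,814.70 MiB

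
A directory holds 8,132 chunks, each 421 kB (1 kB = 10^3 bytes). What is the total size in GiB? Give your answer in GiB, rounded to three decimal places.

3.188 GiB

Total = 8,132 × 421 kB = 3,423,572 kB
= 3,423,572 × 1,000 bytes = 3,423,572,000 bytes
1 GiB = 1,073,741,824 bytes
3,423,572,000 / 1,073,741,824 = 3.188 GiB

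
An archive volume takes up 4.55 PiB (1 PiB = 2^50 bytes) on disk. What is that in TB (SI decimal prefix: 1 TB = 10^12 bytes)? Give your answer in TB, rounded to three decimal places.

4.55 PiB = 4.55 × 2^50 bytes = 5,122,844,576,133,939.2 bytes
1 TB = 1,000,000,000,000 bytes
5,122,844,576,133,939.2 / 1,000,000,000,000 = 5,122.845 TB

5,122.845 TB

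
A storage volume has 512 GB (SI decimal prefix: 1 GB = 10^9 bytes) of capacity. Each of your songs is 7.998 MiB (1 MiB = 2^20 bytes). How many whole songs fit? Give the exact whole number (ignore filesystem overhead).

61,050

Capacity: 512 GB = 512,000,000,000 bytes
Per item: 7.998 MiB = 8,386,510.848 bytes
⌊512,000,000,000 / 8,386,510.848⌋ = 61,050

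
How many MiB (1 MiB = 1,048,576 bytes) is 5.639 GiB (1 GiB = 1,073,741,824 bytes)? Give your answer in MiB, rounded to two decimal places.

5,774.34 MiB

5.639 GiB × 1,073,741,824 bytes/GiB = 6,054,830,145.536 bytes
1 MiB = 1,048,576 bytes
6,054,830,145.536 / 1,048,576 = 5,774.34 MiB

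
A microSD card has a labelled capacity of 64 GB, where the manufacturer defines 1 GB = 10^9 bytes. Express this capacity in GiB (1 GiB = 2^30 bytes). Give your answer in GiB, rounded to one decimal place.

59.6 GiB

64 GB × 1,000,000,000 bytes/GB = 64,000,000,000 bytes
1 GiB = 2^30 bytes = 1,073,741,824 bytes
64,000,000,000 / 1,073,741,824 = 59.6 GiB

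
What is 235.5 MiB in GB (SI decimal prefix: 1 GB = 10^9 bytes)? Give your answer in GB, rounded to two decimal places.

0.25 GB

235.5 MiB × 1,048,576 bytes/MiB = 246,939,648 bytes
1 GB = 1,000,000,000 bytes
246,939,648 / 1,000,000,000 = 0.25 GB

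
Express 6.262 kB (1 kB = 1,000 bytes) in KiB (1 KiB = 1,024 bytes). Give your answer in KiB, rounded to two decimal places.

6.12 KiB

6.262 kB = 6.262 × 10^3 bytes = 6,262 bytes
1 KiB = 1,024 bytes
6,262 / 1,024 = 6.12 KiB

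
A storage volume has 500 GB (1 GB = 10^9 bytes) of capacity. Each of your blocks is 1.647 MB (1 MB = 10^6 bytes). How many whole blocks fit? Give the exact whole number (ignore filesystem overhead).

303,582

Capacity: 500 GB = 500,000,000,000 bytes
Per item: 1.647 MB = 1,647,000 bytes
⌊500,000,000,000 / 1,647,000⌋ = 303,582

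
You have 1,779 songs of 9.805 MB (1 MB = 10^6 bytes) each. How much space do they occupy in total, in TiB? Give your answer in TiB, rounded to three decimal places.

0.016 TiB

Total = 1,779 × 9.805 MB = 17443.095 MB
= 17443.095 × 1,000,000 bytes = 17,443,095,000 bytes
1 TiB = 1,099,511,627,776 bytes
17,443,095,000 / 1,099,511,627,776 = 0.016 TiB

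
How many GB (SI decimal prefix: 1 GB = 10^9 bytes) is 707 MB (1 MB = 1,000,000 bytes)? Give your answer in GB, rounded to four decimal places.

707 MB = 707 × 10^6 bytes = 707,000,000 bytes
1 GB = 1,000,000,000 bytes
707,000,000 / 1,000,000,000 = 0.7070 GB

0.7070 GB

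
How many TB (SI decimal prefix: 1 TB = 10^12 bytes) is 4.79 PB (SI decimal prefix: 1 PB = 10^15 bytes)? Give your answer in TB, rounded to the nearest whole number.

4,790 TB

4.79 PB = 4.79 × 10^15 bytes = 4,790,000,000,000,000 bytes
1 TB = 10^12 bytes = 1,000,000,000,000 bytes
4,790,000,000,000,000 / 1,000,000,000,000 = 4,790 TB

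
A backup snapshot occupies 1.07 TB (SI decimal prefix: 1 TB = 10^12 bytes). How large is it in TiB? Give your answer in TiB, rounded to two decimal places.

1.07 TB = 1.07 × 10^12 bytes = 1,070,000,000,000 bytes
1 TiB = 1,099,511,627,776 bytes
1,070,000,000,000 / 1,099,511,627,776 = 0.97 TiB

0.97 TiB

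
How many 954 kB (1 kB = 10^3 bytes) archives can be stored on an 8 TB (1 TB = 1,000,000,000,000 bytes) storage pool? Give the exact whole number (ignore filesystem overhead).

Capacity: 8 TB = 8,000,000,000,000 bytes
Per item: 954 kB = 954,000 bytes
⌊8,000,000,000,000 / 954,000⌋ = 8,385,744

8,385,744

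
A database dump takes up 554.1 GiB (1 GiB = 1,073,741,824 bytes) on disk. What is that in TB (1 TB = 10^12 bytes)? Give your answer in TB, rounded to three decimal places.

554.1 GiB = 554.1 × 2^30 bytes = 594,960,344,678.4 bytes
1 TB = 10^12 bytes = 1,000,000,000,000 bytes
594,960,344,678.4 / 1,000,000,000,000 = 0.595 TB

0.595 TB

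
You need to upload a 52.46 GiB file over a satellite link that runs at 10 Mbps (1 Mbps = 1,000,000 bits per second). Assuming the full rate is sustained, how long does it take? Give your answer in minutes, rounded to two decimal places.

751.05 minutes

52.46 GiB = 56,328,496,087.04 bytes = 450,627,968,696.32 bits
10 Mbps = 10,000,000 bits/s
time = 450,627,968,696.32 / 10,000,000 = 45,062.797 s
45,062.797 s / 60 = 751.05 minutes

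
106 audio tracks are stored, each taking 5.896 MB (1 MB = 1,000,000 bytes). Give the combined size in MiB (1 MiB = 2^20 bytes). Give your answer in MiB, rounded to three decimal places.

Total = 106 × 5.896 MB = 624.976 MB
= 624.976 × 1,000,000 bytes = 624,976,000 bytes
1 MiB = 1,048,576 bytes
624,976,000 / 1,048,576 = 596.024 MiB

596.024 MiB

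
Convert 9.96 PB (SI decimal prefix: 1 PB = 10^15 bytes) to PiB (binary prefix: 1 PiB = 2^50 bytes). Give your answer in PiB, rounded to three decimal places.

9.96 PB = 9.96 × 10^15 bytes = 9,960,000,000,000,000 bytes
1 PiB = 1,125,899,906,842,624 bytes
9,960,000,000,000,000 / 1,125,899,906,842,624 = 8.846 PiB

8.846 PiB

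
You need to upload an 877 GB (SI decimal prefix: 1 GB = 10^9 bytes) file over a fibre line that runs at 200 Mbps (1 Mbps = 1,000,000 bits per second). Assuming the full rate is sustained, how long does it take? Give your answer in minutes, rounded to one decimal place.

877 GB = 877,000,000,000 bytes = 7,016,000,000,000 bits
200 Mbps = 200,000,000 bits/s
time = 7,016,000,000,000 / 200,000,000 = 35,080.00 s
35,080.00 s / 60 = 584.7 minutes

584.7 minutes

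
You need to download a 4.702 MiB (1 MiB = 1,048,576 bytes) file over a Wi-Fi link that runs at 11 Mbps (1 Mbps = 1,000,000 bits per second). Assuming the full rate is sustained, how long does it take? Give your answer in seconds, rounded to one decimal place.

3.6 seconds

4.702 MiB = 4,930,404.352 bytes = 39,443,234.816 bits
11 Mbps = 11,000,000 bits/s
time = 39,443,234.816 / 11,000,000 = 3.6 s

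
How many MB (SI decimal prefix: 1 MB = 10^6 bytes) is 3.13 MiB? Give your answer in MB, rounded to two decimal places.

3.28 MB

3.13 MiB = 3.13 × 2^20 bytes = 3,282,042.88 bytes
1 MB = 1,000,000 bytes
3,282,042.88 / 1,000,000 = 3.28 MB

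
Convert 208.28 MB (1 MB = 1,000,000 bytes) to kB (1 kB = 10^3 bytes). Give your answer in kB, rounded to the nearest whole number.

208.28 MB × 1,000,000 bytes/MB = 208,280,000 bytes
1 kB = 10^3 bytes = 1,000 bytes
208,280,000 / 1,000 = 208,280 kB

208,280 kB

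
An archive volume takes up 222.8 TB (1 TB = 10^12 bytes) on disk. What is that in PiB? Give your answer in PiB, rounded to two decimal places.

222.8 TB = 222.8 × 10^12 bytes = 222,800,000,000,000 bytes
1 PiB = 2^50 bytes = 1,125,899,906,842,624 bytes
222,800,000,000,000 / 1,125,899,906,842,624 = 0.20 PiB

0.20 PiB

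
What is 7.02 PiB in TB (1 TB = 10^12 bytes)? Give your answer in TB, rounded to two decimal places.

7.02 PiB × 1,125,899,906,842,624 bytes/PiB = 7,903,817,346,035,220.48 bytes
1 TB = 1,000,000,000,000 bytes
7,903,817,346,035,220.48 / 1,000,000,000,000 = 7,903.82 TB

7,903.82 TB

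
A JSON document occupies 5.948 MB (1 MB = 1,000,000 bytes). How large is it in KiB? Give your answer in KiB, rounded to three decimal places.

5.948 MB × 1,000,000 bytes/MB = 5,948,000 bytes
1 KiB = 1,024 bytes
5,948,000 / 1,024 = 5,808.594 KiB

5,808.594 KiB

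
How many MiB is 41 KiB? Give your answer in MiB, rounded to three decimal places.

41 KiB = 41 × 2^10 bytes = 41,984 bytes
1 MiB = 1,048,576 bytes
41,984 / 1,048,576 = 0.040 MiB

0.040 MiB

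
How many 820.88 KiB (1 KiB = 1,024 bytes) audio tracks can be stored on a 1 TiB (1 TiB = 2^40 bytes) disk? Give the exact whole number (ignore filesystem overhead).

Capacity: 1 TiB = 1,099,511,627,776 bytes
Per item: 820.88 KiB = 840,581.12 bytes
⌊1,099,511,627,776 / 840,581.12⌋ = 1,308,037

1,308,037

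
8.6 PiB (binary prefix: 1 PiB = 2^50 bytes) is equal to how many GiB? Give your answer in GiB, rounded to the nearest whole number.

8.6 PiB × 1,125,899,906,842,624 bytes/PiB = 9,682,739,198,846,566.4 bytes
1 GiB = 1,073,741,824 bytes
9,682,739,198,846,566.4 / 1,073,741,824 = 9,017,754 GiB

9,017,754 GiB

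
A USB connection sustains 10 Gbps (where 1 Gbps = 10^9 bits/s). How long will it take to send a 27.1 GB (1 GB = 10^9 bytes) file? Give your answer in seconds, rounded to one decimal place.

27.1 GB = 27,100,000,000 bytes = 216,800,000,000 bits
10 Gbps = 10,000,000,000 bits/s
time = 216,800,000,000 / 10,000,000,000 = 21.7 s

21.7 seconds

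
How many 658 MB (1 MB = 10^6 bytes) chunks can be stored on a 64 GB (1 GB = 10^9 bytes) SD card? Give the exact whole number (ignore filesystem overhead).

97

Capacity: 64 GB = 64,000,000,000 bytes
Per item: 658 MB = 658,000,000 bytes
⌊64,000,000,000 / 658,000,000⌋ = 97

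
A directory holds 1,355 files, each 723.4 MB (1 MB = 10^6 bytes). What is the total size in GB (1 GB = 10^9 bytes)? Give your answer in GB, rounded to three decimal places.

Total = 1,355 × 723.4 MB = 980,207 MB
= 980,207 × 1,000,000 bytes = 980,207,000,000 bytes
1 GB = 1,000,000,000 bytes
980,207,000,000 / 1,000,000,000 = 980.207 GB

980.207 GB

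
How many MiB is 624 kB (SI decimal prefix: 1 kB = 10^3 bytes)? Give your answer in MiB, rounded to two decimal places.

0.60 MiB

624 kB = 624 × 10^3 bytes = 624,000 bytes
1 MiB = 2^20 bytes = 1,048,576 bytes
624,000 / 1,048,576 = 0.60 MiB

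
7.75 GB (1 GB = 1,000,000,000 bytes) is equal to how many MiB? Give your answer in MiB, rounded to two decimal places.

7,390.98 MiB

7.75 GB = 7.75 × 10^9 bytes = 7,750,000,000 bytes
1 MiB = 2^20 bytes = 1,048,576 bytes
7,750,000,000 / 1,048,576 = 7,390.98 MiB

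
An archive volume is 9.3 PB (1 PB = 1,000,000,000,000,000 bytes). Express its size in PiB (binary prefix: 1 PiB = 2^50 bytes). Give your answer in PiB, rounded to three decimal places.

9.3 PB = 9.3 × 10^15 bytes = 9,300,000,000,000,000 bytes
1 PiB = 1,125,899,906,842,624 bytes
9,300,000,000,000,000 / 1,125,899,906,842,624 = 8.260 PiB

8.260 PiB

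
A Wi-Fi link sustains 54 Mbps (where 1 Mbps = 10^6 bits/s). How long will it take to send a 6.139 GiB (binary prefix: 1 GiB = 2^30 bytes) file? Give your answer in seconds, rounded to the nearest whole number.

977 seconds

6.139 GiB = 6,591,701,057.536 bytes = 52,733,608,460.288 bits
54 Mbps = 54,000,000 bits/s
time = 52,733,608,460.288 / 54,000,000 = 977 s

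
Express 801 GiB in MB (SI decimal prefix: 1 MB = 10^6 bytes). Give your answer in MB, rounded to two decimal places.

801 GiB × 1,073,741,824 bytes/GiB = 860,067,201,024 bytes
1 MB = 10^6 bytes = 1,000,000 bytes
860,067,201,024 / 1,000,000 = 860,067.20 MB

860,067.20 MB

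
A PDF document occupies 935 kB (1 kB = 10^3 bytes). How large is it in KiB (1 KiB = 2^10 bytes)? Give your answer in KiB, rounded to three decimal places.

935 kB = 935 × 10^3 bytes = 935,000 bytes
1 KiB = 1,024 bytes
935,000 / 1,024 = 913.086 KiB

913.086 KiB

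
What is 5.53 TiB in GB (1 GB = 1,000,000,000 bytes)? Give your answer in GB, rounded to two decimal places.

5.53 TiB = 5.53 × 2^40 bytes = 6,080,299,301,601.28 bytes
1 GB = 10^9 bytes = 1,000,000,000 bytes
6,080,299,301,601.28 / 1,000,000,000 = 6,080.30 GB

6,080.30 GB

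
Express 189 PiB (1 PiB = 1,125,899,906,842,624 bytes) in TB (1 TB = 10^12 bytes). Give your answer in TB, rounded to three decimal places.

189 PiB = 189 × 2^50 bytes = 212,795,082,393,255,936 bytes
1 TB = 1,000,000,000,000 bytes
212,795,082,393,255,936 / 1,000,000,000,000 = 212,795.082 TB

212,795.082 TB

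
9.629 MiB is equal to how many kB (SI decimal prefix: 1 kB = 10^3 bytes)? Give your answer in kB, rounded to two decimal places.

10,096.74 kB

9.629 MiB = 9.629 × 2^20 bytes = 10,096,738.304 bytes
1 kB = 10^3 bytes = 1,000 bytes
10,096,738.304 / 1,000 = 10,096.74 kB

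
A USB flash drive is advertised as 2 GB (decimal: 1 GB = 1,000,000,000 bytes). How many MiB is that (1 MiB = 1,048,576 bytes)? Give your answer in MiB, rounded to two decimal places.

2 GB = 2 × 10^9 bytes = 2,000,000,000 bytes
1 MiB = 1,048,576 bytes
2,000,000,000 / 1,048,576 = 1,907.35 MiB

1,907.35 MiB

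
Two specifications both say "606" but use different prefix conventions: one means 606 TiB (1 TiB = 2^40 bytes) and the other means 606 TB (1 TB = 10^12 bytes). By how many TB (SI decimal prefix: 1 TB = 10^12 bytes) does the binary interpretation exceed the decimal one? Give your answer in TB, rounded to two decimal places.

60.30 TB

606 TiB = 606 × 1,099,511,627,776 = 666,304,046,432,256 bytes
606 TB = 606 × 1,000,000,000,000 = 606,000,000,000,000 bytes
difference = 60,304,046,432,256 bytes
60,304,046,432,256 / 1,000,000,000,000 = 60.30 TB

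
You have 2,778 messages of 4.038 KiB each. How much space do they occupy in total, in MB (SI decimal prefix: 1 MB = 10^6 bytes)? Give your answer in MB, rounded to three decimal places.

11.487 MB

Total = 2,778 × 4.038 KiB = 11217.564 KiB
= 11217.564 × 1,024 bytes = 11,486,785.536 bytes
1 MB = 1,000,000 bytes
11,486,785.536 / 1,000,000 = 11.487 MB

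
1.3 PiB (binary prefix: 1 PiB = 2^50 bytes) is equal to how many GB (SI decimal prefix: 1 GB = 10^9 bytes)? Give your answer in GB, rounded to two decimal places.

1,463,669.88 GB

1.3 PiB = 1.3 × 2^50 bytes = 1,463,669,878,895,411.2 bytes
1 GB = 1,000,000,000 bytes
1,463,669,878,895,411.2 / 1,000,000,000 = 1,463,669.88 GB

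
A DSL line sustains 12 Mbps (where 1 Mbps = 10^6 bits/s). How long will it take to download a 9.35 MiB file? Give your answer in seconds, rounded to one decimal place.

6.5 seconds

9.35 MiB = 9,804,185.6 bytes = 78,433,484.8 bits
12 Mbps = 12,000,000 bits/s
time = 78,433,484.8 / 12,000,000 = 6.5 s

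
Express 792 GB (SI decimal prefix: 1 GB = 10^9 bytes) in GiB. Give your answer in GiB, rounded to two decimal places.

792 GB × 1,000,000,000 bytes/GB = 792,000,000,000 bytes
1 GiB = 1,073,741,824 bytes
792,000,000,000 / 1,073,741,824 = 737.61 GiB

737.61 GiB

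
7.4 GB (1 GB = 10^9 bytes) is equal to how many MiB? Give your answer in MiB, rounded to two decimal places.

7,057.19 MiB

7.4 GB = 7.4 × 10^9 bytes = 7,400,000,000 bytes
1 MiB = 1,048,576 bytes
7,400,000,000 / 1,048,576 = 7,057.19 MiB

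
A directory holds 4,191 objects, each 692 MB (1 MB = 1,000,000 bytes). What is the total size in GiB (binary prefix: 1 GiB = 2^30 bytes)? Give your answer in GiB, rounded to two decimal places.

2,701.00 GiB

Total = 4,191 × 692 MB = 2,900,172 MB
= 2,900,172 × 1,000,000 bytes = 2,900,172,000,000 bytes
1 GiB = 1,073,741,824 bytes
2,900,172,000,000 / 1,073,741,824 = 2,701.00 GiB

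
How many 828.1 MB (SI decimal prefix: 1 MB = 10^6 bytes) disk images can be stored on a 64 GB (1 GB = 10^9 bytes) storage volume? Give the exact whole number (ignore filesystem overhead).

77

Capacity: 64 GB = 64,000,000,000 bytes
Per item: 828.1 MB = 828,100,000 bytes
⌊64,000,000,000 / 828,100,000⌋ = 77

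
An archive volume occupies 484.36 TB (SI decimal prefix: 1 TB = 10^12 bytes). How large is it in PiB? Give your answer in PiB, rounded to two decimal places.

0.43 PiB

484.36 TB × 1,000,000,000,000 bytes/TB = 484,360,000,000,000 bytes
1 PiB = 2^50 bytes = 1,125,899,906,842,624 bytes
484,360,000,000,000 / 1,125,899,906,842,624 = 0.43 PiB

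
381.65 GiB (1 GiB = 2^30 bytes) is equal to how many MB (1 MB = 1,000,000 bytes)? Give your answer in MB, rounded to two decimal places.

409,793.57 MB

381.65 GiB = 381.65 × 2^30 bytes = 409,793,567,129.6 bytes
1 MB = 10^6 bytes = 1,000,000 bytes
409,793,567,129.6 / 1,000,000 = 409,793.57 MB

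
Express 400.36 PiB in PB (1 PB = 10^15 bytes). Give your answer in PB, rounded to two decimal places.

400.36 PiB = 400.36 × 2^50 bytes = 450,765,286,703,512,944.64 bytes
1 PB = 1,000,000,000,000,000 bytes
450,765,286,703,512,944.64 / 1,000,000,000,000,000 = 450.77 PB

450.77 PB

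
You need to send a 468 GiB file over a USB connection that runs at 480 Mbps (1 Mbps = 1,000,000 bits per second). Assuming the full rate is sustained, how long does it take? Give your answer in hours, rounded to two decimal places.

2.33 hours

468 GiB = 502,511,173,632 bytes = 4,020,089,389,056 bits
480 Mbps = 480,000,000 bits/s
time = 4,020,089,389,056 / 480,000,000 = 8,375.1862 s
8,375.1862 s / 3600 = 2.33 hours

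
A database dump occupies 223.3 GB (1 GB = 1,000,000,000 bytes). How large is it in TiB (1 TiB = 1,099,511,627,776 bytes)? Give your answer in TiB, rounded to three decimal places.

0.203 TiB

223.3 GB = 223.3 × 10^9 bytes = 223,300,000,000 bytes
1 TiB = 2^40 bytes = 1,099,511,627,776 bytes
223,300,000,000 / 1,099,511,627,776 = 0.203 TiB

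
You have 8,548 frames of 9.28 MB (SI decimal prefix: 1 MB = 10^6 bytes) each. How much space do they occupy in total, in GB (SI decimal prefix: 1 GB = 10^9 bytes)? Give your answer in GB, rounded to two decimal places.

Total = 8,548 × 9.28 MB = 79325.44 MB
= 79325.44 × 1,000,000 bytes = 79,325,440,000 bytes
1 GB = 1,000,000,000 bytes
79,325,440,000 / 1,000,000,000 = 79.33 GB

79.33 GB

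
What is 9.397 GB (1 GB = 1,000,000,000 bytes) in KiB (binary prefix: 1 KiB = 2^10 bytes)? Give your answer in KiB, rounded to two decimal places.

9,176,757.81 KiB

9.397 GB = 9.397 × 10^9 bytes = 9,397,000,000 bytes
1 KiB = 1,024 bytes
9,397,000,000 / 1,024 = 9,176,757.81 KiB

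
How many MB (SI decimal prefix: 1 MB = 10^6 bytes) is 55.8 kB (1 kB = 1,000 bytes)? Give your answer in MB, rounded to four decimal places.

0.0558 MB

55.8 kB = 55.8 × 10^3 bytes = 55,800 bytes
1 MB = 10^6 bytes = 1,000,000 bytes
55,800 / 1,000,000 = 0.0558 MB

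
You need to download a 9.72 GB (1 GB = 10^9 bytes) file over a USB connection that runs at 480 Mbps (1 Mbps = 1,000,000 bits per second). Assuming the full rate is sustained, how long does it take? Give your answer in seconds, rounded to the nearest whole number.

162 seconds

9.72 GB = 9,720,000,000 bytes = 77,760,000,000 bits
480 Mbps = 480,000,000 bits/s
time = 77,760,000,000 / 480,000,000 = 162 s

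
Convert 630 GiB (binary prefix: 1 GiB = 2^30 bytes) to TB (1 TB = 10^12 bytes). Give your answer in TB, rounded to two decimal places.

630 GiB × 1,073,741,824 bytes/GiB = 676,457,349,120 bytes
1 TB = 1,000,000,000,000 bytes
676,457,349,120 / 1,000,000,000,000 = 0.68 TB

0.68 TB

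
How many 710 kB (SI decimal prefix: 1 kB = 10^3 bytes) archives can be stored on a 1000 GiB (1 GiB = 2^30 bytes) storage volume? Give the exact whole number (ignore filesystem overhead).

1,512,312

Capacity: 1000 GiB = 1,073,741,824,000 bytes
Per item: 710 kB = 710,000 bytes
⌊1,073,741,824,000 / 710,000⌋ = 1,512,312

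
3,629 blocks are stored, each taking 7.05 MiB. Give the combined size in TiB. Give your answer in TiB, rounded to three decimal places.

Total = 3,629 × 7.05 MiB = 25584.45 MiB
= 25584.45 × 1,048,576 bytes = 26,827,240,243.2 bytes
1 TiB = 1,099,511,627,776 bytes
26,827,240,243.2 / 1,099,511,627,776 = 0.024 TiB

0.024 TiB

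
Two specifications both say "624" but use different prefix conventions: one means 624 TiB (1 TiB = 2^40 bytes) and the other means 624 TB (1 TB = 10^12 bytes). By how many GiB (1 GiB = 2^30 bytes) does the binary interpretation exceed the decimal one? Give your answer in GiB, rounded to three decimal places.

57,830.713 GiB

624 TiB = 624 × 1,099,511,627,776 = 686,095,255,732,224 bytes
624 TB = 624 × 1,000,000,000,000 = 624,000,000,000,000 bytes
difference = 62,095,255,732,224 bytes
62,095,255,732,224 / 1,073,741,824 = 57,830.713 GiB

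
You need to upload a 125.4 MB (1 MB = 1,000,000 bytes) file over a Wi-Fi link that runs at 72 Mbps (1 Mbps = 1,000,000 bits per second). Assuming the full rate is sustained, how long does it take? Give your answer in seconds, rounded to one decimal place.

125.4 MB = 125,400,000 bytes = 1,003,200,000 bits
72 Mbps = 72,000,000 bits/s
time = 1,003,200,000 / 72,000,000 = 13.9 s

13.9 seconds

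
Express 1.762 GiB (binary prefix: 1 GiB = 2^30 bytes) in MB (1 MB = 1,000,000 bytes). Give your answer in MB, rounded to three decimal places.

1.762 GiB = 1.762 × 2^30 bytes = 1,891,933,093.888 bytes
1 MB = 1,000,000 bytes
1,891,933,093.888 / 1,000,000 = 1,891.933 MB

1,891.933 MB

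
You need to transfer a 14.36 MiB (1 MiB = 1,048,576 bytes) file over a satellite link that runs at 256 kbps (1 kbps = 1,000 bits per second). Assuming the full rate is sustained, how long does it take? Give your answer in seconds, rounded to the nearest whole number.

471 seconds

14.36 MiB = 15,057,551.36 bytes = 120,460,410.88 bits
256 kbps = 256,000 bits/s
time = 120,460,410.88 / 256,000 = 471 s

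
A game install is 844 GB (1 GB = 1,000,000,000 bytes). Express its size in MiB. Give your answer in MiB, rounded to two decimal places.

804,901.12 MiB

844 GB = 844 × 10^9 bytes = 844,000,000,000 bytes
1 MiB = 1,048,576 bytes
844,000,000,000 / 1,048,576 = 804,901.12 MiB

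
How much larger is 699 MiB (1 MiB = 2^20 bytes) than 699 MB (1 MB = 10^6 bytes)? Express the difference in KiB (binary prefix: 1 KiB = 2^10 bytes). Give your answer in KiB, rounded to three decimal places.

699 MiB = 699 × 1,048,576 = 732,954,624 bytes
699 MB = 699 × 1,000,000 = 699,000,000 bytes
difference = 33,954,624 bytes
33,954,624 / 1,024 = 33,158.813 KiB

33,158.813 KiB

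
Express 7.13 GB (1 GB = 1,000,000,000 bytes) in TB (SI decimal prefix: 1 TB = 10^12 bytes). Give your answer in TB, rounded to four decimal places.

0.0071 TB

7.13 GB × 1,000,000,000 bytes/GB = 7,130,000,000 bytes
1 TB = 1,000,000,000,000 bytes
7,130,000,000 / 1,000,000,000,000 = 0.0071 TB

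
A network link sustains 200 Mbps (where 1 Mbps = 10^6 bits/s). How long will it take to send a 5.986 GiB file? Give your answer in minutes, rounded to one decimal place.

5.986 GiB = 6,427,418,558.464 bytes = 51,419,348,467.712 bits
200 Mbps = 200,000,000 bits/s
time = 51,419,348,467.712 / 200,000,000 = 257.10 s
257.10 s / 60 = 4.3 minutes

4.3 minutes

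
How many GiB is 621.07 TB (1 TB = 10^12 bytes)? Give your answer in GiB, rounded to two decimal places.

621.07 TB × 1,000,000,000,000 bytes/TB = 621,070,000,000,000 bytes
1 GiB = 2^30 bytes = 1,073,741,824 bytes
621,070,000,000,000 / 1,073,741,824 = 578,416.51 GiB

578,416.51 GiB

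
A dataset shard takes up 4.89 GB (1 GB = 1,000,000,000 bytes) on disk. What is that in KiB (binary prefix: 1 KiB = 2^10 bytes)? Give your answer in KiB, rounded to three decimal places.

4.89 GB = 4.89 × 10^9 bytes = 4,890,000,000 bytes
1 KiB = 2^10 bytes = 1,024 bytes
4,890,000,000 / 1,024 = 4,775,390.625 KiB

4,775,390.625 KiB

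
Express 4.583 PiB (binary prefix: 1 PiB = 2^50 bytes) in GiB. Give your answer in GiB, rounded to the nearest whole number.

4,805,624 GiB

4.583 PiB × 1,125,899,906,842,624 bytes/PiB = 5,159,999,273,059,745.792 bytes
1 GiB = 1,073,741,824 bytes
5,159,999,273,059,745.792 / 1,073,741,824 = 4,805,624 GiB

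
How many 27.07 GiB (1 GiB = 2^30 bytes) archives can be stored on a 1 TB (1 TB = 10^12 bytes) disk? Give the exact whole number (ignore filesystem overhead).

Capacity: 1 TB = 1,000,000,000,000 bytes
Per item: 27.07 GiB = 29,066,191,175.68 bytes
⌊1,000,000,000,000 / 29,066,191,175.68⌋ = 34

34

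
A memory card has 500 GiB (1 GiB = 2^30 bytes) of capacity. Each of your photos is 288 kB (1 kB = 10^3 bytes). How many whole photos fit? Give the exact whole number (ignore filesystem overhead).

1,864,135

Capacity: 500 GiB = 536,870,912,000 bytes
Per item: 288 kB = 288,000 bytes
⌊536,870,912,000 / 288,000⌋ = 1,864,135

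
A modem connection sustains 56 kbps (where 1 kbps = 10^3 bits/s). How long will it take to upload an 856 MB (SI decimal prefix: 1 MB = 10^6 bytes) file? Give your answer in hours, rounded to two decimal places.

33.97 hours

856 MB = 856,000,000 bytes = 6,848,000,000 bits
56 kbps = 56,000 bits/s
time = 6,848,000,000 / 56,000 = 122,285.7143 s
122,285.7143 s / 3600 = 33.97 hours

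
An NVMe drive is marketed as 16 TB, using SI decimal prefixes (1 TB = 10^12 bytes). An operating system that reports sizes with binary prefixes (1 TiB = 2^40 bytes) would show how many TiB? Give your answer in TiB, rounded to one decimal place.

16 TB = 16 × 10^12 bytes = 16,000,000,000,000 bytes
1 TiB = 1,099,511,627,776 bytes
16,000,000,000,000 / 1,099,511,627,776 = 14.6 TiB

14.6 TiB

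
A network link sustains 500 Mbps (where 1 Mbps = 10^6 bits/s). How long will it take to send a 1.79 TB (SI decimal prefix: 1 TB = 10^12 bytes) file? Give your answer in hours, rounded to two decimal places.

1.79 TB = 1,790,000,000,000 bytes = 14,320,000,000,000 bits
500 Mbps = 500,000,000 bits/s
time = 14,320,000,000,000 / 500,000,000 = 28,640.0000 s
28,640.0000 s / 3600 = 7.96 hours

7.96 hours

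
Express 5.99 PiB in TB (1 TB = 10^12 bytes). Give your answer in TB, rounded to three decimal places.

5.99 PiB × 1,125,899,906,842,624 bytes/PiB = 6,744,140,441,987,317.76 bytes
1 TB = 10^12 bytes = 1,000,000,000,000 bytes
6,744,140,441,987,317.76 / 1,000,000,000,000 = 6,744.140 TB

6,744.140 TB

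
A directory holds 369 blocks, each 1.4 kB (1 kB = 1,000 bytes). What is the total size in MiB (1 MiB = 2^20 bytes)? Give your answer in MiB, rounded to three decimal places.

0.493 MiB

Total = 369 × 1.4 kB = 516.6 kB
= 516.6 × 1,000 bytes = 516,600 bytes
1 MiB = 1,048,576 bytes
516,600 / 1,048,576 = 0.493 MiB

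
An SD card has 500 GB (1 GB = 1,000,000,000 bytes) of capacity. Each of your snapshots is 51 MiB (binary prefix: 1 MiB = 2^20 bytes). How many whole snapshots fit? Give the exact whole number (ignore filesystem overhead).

9,349

Capacity: 500 GB = 500,000,000,000 bytes
Per item: 51 MiB = 53,477,376 bytes
⌊500,000,000,000 / 53,477,376⌋ = 9,349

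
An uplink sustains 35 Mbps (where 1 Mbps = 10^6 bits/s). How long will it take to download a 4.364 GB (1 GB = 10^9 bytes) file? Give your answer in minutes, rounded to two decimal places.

16.62 minutes

4.364 GB = 4,364,000,000 bytes = 34,912,000,000 bits
35 Mbps = 35,000,000 bits/s
time = 34,912,000,000 / 35,000,000 = 997.486 s
997.486 s / 60 = 16.62 minutes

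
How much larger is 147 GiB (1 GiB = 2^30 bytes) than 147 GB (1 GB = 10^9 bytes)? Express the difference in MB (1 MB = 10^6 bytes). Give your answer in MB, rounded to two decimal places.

147 GiB = 147 × 1,073,741,824 = 157,840,048,128 bytes
147 GB = 147 × 1,000,000,000 = 147,000,000,000 bytes
difference = 10,840,048,128 bytes
10,840,048,128 / 1,000,000 = 10,840.05 MB

10,840.05 MB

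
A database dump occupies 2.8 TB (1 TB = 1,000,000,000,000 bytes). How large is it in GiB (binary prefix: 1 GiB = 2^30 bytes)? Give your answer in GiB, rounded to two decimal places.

2.8 TB × 1,000,000,000,000 bytes/TB = 2,800,000,000,000 bytes
1 GiB = 2^30 bytes = 1,073,741,824 bytes
2,800,000,000,000 / 1,073,741,824 = 2,607.70 GiB

2,607.70 GiB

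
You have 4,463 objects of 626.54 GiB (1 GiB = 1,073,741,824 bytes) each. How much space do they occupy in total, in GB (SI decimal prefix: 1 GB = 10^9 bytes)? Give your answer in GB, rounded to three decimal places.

Total = 4,463 × 626.54 GiB = 2796248.02 GiB
= 2796248.02 × 1,073,741,824 bytes = 3,002,448,449,351,188.48 bytes
1 GB = 1,000,000,000 bytes
3,002,448,449,351,188.48 / 1,000,000,000 = 3,002,448.449 GB

3,002,448.449 GB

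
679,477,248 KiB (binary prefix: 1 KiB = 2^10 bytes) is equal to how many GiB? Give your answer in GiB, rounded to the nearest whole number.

648 GiB

679,477,248 KiB × 1,024 bytes/KiB = 695,784,701,952 bytes
1 GiB = 2^30 bytes = 1,073,741,824 bytes
695,784,701,952 / 1,073,741,824 = 648 GiB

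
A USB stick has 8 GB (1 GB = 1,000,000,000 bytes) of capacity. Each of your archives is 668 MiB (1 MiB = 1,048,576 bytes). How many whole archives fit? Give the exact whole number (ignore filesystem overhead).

11

Capacity: 8 GB = 8,000,000,000 bytes
Per item: 668 MiB = 700,448,768 bytes
⌊8,000,000,000 / 700,448,768⌋ = 11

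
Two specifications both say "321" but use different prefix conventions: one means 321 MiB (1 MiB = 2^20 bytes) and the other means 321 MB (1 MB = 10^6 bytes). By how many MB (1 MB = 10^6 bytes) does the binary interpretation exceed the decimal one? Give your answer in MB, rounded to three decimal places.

321 MiB = 321 × 1,048,576 = 336,592,896 bytes
321 MB = 321 × 1,000,000 = 321,000,000 bytes
difference = 15,592,896 bytes
15,592,896 / 1,000,000 = 15.593 MB

15.593 MB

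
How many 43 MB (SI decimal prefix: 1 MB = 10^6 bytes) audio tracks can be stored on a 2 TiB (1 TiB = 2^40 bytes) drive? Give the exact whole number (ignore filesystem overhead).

Capacity: 2 TiB = 2,199,023,255,552 bytes
Per item: 43 MB = 43,000,000 bytes
⌊2,199,023,255,552 / 43,000,000⌋ = 51,140

51,140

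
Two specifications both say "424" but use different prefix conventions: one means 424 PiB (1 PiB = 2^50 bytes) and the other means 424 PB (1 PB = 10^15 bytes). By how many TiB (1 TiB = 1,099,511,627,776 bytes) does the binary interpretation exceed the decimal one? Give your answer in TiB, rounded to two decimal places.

48,550.25 TiB

424 PiB = 424 × 1,125,899,906,842,624 = 477,381,560,501,272,576 bytes
424 PB = 424 × 1,000,000,000,000,000 = 424,000,000,000,000,000 bytes
difference = 53,381,560,501,272,576 bytes
53,381,560,501,272,576 / 1,099,511,627,776 = 48,550.25 TiB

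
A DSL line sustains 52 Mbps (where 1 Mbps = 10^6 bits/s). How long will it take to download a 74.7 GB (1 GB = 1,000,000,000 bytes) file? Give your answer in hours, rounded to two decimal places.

3.19 hours

74.7 GB = 74,700,000,000 bytes = 597,600,000,000 bits
52 Mbps = 52,000,000 bits/s
time = 597,600,000,000 / 52,000,000 = 11,492.3077 s
11,492.3077 s / 3600 = 3.19 hours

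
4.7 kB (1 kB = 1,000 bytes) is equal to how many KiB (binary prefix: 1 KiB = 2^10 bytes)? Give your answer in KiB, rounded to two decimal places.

4.59 KiB

4.7 kB × 1,000 bytes/kB = 4,700 bytes
1 KiB = 1,024 bytes
4,700 / 1,024 = 4.59 KiB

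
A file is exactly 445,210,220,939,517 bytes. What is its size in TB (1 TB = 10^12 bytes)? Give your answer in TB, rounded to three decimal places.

445,210,220,939,517 bytes given.
1 TB = 10^12 bytes = 1,000,000,000,000 bytes
445,210,220,939,517 / 1,000,000,000,000 = 445.210 TB

445.210 TB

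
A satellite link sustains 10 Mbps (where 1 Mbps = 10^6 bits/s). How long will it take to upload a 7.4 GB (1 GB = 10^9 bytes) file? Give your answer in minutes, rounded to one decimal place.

7.4 GB = 7,400,000,000 bytes = 59,200,000,000 bits
10 Mbps = 10,000,000 bits/s
time = 59,200,000,000 / 10,000,000 = 5,920.00 s
5,920.00 s / 60 = 98.7 minutes

98.7 minutes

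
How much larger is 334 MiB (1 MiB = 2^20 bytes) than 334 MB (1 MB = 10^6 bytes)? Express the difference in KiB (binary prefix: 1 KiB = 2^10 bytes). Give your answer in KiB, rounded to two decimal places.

334 MiB = 334 × 1,048,576 = 350,224,384 bytes
334 MB = 334 × 1,000,000 = 334,000,000 bytes
difference = 16,224,384 bytes
16,224,384 / 1,024 = 15,844.13 KiB

15,844.13 KiB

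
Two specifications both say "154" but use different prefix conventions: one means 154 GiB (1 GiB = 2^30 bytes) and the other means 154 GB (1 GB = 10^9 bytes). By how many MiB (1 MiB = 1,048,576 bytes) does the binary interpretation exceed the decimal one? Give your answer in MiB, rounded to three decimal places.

154 GiB = 154 × 1,073,741,824 = 165,356,240,896 bytes
154 GB = 154 × 1,000,000,000 = 154,000,000,000 bytes
difference = 11,356,240,896 bytes
11,356,240,896 / 1,048,576 = 10,830.155 MiB

10,830.155 MiB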